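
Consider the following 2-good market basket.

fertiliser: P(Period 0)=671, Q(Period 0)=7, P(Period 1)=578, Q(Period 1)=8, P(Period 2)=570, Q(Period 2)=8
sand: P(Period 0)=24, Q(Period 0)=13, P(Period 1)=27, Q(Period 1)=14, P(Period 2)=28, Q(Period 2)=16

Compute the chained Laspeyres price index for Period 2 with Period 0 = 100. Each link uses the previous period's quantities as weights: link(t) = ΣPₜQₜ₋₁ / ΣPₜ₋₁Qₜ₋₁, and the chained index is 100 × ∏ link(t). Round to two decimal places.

Link Period 0→Period 1:
ΣP(Period 1)Q(Period 0) = 578×7 + 27×13 = 4046 + 351 = 4397
ΣP(Period 0)Q(Period 0) = 671×7 + 24×13 = 4697 + 312 = 5009
link = 4397/5009 = 0.877820
Link Period 1→Period 2:
ΣP(Period 2)Q(Period 1) = 570×8 + 28×14 = 4560 + 392 = 4952
ΣP(Period 1)Q(Period 1) = 578×8 + 27×14 = 4624 + 378 = 5002
link = 4952/5002 = 0.990004
Chained index = 100 × 0.877820 × 0.990004 = 86.9045

86.90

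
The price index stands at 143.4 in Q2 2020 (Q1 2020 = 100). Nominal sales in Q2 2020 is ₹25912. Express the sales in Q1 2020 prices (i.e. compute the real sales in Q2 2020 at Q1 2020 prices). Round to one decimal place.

18069.7

Real = Nominal ÷ (Index/100) = 25912 ÷ (143.4/100)
     = 25912 ÷ 1.434 = 18069.7350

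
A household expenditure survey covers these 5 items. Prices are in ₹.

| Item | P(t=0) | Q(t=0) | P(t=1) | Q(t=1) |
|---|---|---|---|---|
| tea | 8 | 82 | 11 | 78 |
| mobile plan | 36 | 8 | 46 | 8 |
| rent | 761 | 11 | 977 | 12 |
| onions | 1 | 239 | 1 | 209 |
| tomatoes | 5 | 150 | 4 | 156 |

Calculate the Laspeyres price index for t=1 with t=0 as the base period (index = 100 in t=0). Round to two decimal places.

124.77

Laspeyres price index uses base-period quantities as weights.
ΣP(t=1)·Q(t=0) = 11×82 + 46×8 + 977×11 + 1×239 + 4×150 = 902 + 368 + 10747 + 239 + 600 = 12856
ΣP(t=0)·Q(t=0) = 8×82 + 36×8 + 761×11 + 1×239 + 5×150 = 656 + 288 + 8371 + 239 + 750 = 10304
Index = 12856 / 10304 × 100 = 124.7671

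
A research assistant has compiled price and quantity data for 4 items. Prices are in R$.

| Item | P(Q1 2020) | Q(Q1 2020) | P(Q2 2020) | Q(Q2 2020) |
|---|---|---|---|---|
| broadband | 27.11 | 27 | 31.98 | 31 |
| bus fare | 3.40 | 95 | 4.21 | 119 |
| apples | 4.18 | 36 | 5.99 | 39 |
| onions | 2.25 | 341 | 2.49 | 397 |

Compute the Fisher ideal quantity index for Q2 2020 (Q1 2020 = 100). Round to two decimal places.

Laspeyres component (base-period weights):
ΣP(Q1 2020)Q(Q2 2020) = 27.11×31 + 3.40×119 + 4.18×39 + 2.25×397 = 840.41 + 404.6 + 163.02 + 893.25 = 2301.28
ΣP(Q1 2020)Q(Q1 2020) = 27.11×27 + 3.40×95 + 4.18×36 + 2.25×341 = 731.97 + 323 + 150.48 + 767.25 = 1972.7
L = 2301.28 / 1972.7 × 100 = 116.6564
Paasche component (current-period weights):
ΣP(Q2 2020)Q(Q2 2020) = 31.98×31 + 4.21×119 + 5.99×39 + 2.49×397 = 991.38 + 500.99 + 233.61 + 988.53 = 2714.51
ΣP(Q2 2020)Q(Q1 2020) = 31.98×27 + 4.21×95 + 5.99×36 + 2.49×341 = 863.46 + 399.95 + 215.64 + 849.09 = 2328.14
P = 2714.51 / 2328.14 × 100 = 116.5957
Fisher = √(L × P) = √(116.6564 × 116.5957) = 116.6260

116.63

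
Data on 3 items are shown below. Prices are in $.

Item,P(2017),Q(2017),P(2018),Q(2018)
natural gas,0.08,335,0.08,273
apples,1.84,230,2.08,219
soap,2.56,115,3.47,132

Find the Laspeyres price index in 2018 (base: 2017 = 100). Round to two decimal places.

121.47

Laspeyres price index uses base-period quantities as weights.
ΣP(2018)·Q(2017) = 0.08×335 + 2.08×230 + 3.47×115 = 26.8 + 478.4 + 399.05 = 904.25
ΣP(2017)·Q(2017) = 0.08×335 + 1.84×230 + 2.56×115 = 26.8 + 423.2 + 294.4 = 744.4
Index = 904.25 / 744.4 × 100 = 121.4737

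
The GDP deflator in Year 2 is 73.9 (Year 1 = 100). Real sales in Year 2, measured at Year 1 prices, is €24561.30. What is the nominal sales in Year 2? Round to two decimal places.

18150.80

Nominal = Real × (Index/100) = 24561.30 × (73.9/100)
        = 24561.30 × 0.739 = 18150.8007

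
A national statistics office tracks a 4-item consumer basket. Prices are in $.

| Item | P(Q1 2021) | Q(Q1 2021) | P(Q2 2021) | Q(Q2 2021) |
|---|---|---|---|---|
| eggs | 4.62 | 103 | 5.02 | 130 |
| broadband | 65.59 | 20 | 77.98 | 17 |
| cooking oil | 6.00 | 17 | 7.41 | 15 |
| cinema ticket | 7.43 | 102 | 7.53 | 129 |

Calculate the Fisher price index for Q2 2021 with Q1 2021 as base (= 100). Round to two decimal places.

111.47

Laspeyres component (base-period weights):
ΣP(Q2 2021)Q(Q1 2021) = 5.02×103 + 77.98×20 + 7.41×17 + 7.53×102 = 517.06 + 1559.6 + 125.97 + 768.06 = 2970.69
ΣP(Q1 2021)Q(Q1 2021) = 4.62×103 + 65.59×20 + 6.00×17 + 7.43×102 = 475.86 + 1311.8 + 102 + 757.86 = 2647.52
L = 2970.69 / 2647.52 × 100 = 112.2065
Paasche component (current-period weights):
ΣP(Q2 2021)Q(Q2 2021) = 5.02×130 + 77.98×17 + 7.41×15 + 7.53×129 = 652.6 + 1325.66 + 111.15 + 971.37 = 3060.78
ΣP(Q1 2021)Q(Q2 2021) = 4.62×130 + 65.59×17 + 6.00×15 + 7.43×129 = 600.6 + 1115.03 + 90 + 958.47 = 2764.1
P = 3060.78 / 2764.1 × 100 = 110.7333
Fisher = √(L × P) = √(112.2065 × 110.7333) = 111.4675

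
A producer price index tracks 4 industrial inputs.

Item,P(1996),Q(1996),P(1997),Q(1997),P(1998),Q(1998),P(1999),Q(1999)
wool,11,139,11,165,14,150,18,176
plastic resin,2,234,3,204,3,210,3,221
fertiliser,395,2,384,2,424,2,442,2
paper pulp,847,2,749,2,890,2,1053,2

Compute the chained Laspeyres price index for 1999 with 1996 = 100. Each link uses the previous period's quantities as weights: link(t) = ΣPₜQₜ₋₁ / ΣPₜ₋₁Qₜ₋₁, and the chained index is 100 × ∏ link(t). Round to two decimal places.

Link 1996→1997:
ΣP(1997)Q(1996) = 11×139 + 3×234 + 384×2 + 749×2 = 1529 + 702 + 768 + 1498 = 4497
ΣP(1996)Q(1996) = 11×139 + 2×234 + 395×2 + 847×2 = 1529 + 468 + 790 + 1694 = 4481
link = 4497/4481 = 1.003571
Link 1997→1998:
ΣP(1998)Q(1997) = 14×165 + 3×204 + 424×2 + 890×2 = 2310 + 612 + 848 + 1780 = 5550
ΣP(1997)Q(1997) = 11×165 + 3×204 + 384×2 + 749×2 = 1815 + 612 + 768 + 1498 = 4693
link = 5550/4693 = 1.182612
Link 1998→1999:
ΣP(1999)Q(1998) = 18×150 + 3×210 + 442×2 + 1053×2 = 2700 + 630 + 884 + 2106 = 6320
ΣP(1998)Q(1998) = 14×150 + 3×210 + 424×2 + 890×2 = 2100 + 630 + 848 + 1780 = 5358
link = 6320/5358 = 1.179545
Chained index = 100 × 1.003571 × 1.182612 × 1.179545 = 139.9925

139.99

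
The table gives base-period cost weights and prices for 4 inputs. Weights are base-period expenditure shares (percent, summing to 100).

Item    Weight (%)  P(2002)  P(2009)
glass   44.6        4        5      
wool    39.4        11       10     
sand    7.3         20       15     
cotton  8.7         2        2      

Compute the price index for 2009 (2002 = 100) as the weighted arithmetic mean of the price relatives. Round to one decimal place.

glass: 44.6 × (5/4) = 44.6 × 1.250000 = 55.7500
wool: 39.4 × (10/11) = 39.4 × 0.909091 = 35.8182
sand: 7.3 × (15/20) = 7.3 × 0.750000 = 5.4750
cotton: 8.7 × (2/2) = 8.7 × 1.000000 = 8.7000
Index = Σ wᵢ·(p₁ᵢ/p₀ᵢ) = 55.7500 + 35.8182 + 5.4750 + 8.7000 = 105.7432

105.7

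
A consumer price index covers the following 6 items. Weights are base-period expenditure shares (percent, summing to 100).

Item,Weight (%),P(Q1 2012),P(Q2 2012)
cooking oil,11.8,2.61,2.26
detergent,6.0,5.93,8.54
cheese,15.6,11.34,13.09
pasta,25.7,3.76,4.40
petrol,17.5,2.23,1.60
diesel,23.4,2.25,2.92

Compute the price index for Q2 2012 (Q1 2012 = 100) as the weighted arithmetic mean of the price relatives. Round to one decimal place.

109.9

cooking oil: 11.8 × (2.26/2.61) = 11.8 × 0.865900 = 10.2176
detergent: 6.0 × (8.54/5.93) = 6.0 × 1.440135 = 8.6408
cheese: 15.6 × (13.09/11.34) = 15.6 × 1.154321 = 18.0074
pasta: 25.7 × (4.40/3.76) = 25.7 × 1.170213 = 30.0745
petrol: 17.5 × (1.60/2.23) = 17.5 × 0.717489 = 12.5561
diesel: 23.4 × (2.92/2.25) = 23.4 × 1.297778 = 30.3680
Index = Σ wᵢ·(p₁ᵢ/p₀ᵢ) = 10.2176 + 8.6408 + 18.0074 + 30.0745 + 12.5561 + 30.3680 = 109.8644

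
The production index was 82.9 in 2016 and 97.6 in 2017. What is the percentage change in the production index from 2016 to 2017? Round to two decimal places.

17.73%

Change = (97.6 − 82.9) / 82.9 × 100
       = 14.7 / 82.9 × 100 = 17.7322%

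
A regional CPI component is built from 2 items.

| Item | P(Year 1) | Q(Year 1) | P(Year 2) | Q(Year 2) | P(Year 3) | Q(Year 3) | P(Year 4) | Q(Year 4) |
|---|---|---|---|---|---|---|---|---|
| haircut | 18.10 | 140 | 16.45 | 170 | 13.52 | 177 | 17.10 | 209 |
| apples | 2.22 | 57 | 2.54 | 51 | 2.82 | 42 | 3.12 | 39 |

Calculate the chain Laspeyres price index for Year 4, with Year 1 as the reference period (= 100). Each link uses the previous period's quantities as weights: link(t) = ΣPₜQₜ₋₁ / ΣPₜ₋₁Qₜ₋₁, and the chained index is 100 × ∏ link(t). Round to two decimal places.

Link Year 1→Year 2:
ΣP(Year 2)Q(Year 1) = 16.45×140 + 2.54×57 = 2303 + 144.78 = 2447.78
ΣP(Year 1)Q(Year 1) = 18.10×140 + 2.22×57 = 2534 + 126.54 = 2660.54
link = 2447.78/2660.54 = 0.920031
Link Year 2→Year 3:
ΣP(Year 3)Q(Year 2) = 13.52×170 + 2.82×51 = 2298.4 + 143.82 = 2442.22
ΣP(Year 2)Q(Year 2) = 16.45×170 + 2.54×51 = 2796.5 + 129.54 = 2926.04
link = 2442.22/2926.04 = 0.834650
Link Year 3→Year 4:
ΣP(Year 4)Q(Year 3) = 17.10×177 + 3.12×42 = 3026.7 + 131.04 = 3157.74
ΣP(Year 3)Q(Year 3) = 13.52×177 + 2.82×42 = 2393.04 + 118.44 = 2511.48
link = 3157.74/2511.48 = 1.257322
Chained index = 100 × 0.920031 × 0.834650 × 1.257322 = 96.5503

96.55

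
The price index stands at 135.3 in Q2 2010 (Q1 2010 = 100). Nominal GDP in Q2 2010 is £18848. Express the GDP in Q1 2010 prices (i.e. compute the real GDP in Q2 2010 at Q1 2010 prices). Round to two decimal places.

13930.52

Real = Nominal ÷ (Index/100) = 18848 ÷ (135.3/100)
     = 18848 ÷ 1.353 = 13930.5248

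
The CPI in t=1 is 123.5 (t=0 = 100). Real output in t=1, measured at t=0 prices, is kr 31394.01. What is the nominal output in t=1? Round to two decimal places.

38771.60

Nominal = Real × (Index/100) = 31394.01 × (123.5/100)
        = 31394.01 × 1.235 = 38771.6024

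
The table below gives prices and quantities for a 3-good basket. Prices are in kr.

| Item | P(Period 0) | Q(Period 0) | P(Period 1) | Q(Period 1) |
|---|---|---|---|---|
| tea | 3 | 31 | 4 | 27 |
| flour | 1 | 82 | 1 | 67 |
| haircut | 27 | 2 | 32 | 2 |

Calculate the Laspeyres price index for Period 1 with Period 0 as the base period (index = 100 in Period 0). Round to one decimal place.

117.9

Laspeyres price index uses base-period quantities as weights.
ΣP(Period 1)·Q(Period 0) = 4×31 + 1×82 + 32×2 = 124 + 82 + 64 = 270
ΣP(Period 0)·Q(Period 0) = 3×31 + 1×82 + 27×2 = 93 + 82 + 54 = 229
Index = 270 / 229 × 100 = 117.9039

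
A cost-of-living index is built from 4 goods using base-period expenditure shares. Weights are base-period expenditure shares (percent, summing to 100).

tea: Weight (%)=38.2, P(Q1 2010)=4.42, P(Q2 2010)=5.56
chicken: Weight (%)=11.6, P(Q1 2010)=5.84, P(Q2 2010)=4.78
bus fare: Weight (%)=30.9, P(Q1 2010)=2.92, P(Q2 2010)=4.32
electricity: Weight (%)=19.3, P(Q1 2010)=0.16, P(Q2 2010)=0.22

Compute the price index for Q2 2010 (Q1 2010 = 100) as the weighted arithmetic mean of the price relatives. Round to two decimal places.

129.80

tea: 38.2 × (5.56/4.42) = 38.2 × 1.257919 = 48.0525
chicken: 11.6 × (4.78/5.84) = 11.6 × 0.818493 = 9.4945
bus fare: 30.9 × (4.32/2.92) = 30.9 × 1.479452 = 45.7151
electricity: 19.3 × (0.22/0.16) = 19.3 × 1.375000 = 26.5375
Index = Σ wᵢ·(p₁ᵢ/p₀ᵢ) = 48.0525 + 9.4945 + 45.7151 + 26.5375 = 129.7996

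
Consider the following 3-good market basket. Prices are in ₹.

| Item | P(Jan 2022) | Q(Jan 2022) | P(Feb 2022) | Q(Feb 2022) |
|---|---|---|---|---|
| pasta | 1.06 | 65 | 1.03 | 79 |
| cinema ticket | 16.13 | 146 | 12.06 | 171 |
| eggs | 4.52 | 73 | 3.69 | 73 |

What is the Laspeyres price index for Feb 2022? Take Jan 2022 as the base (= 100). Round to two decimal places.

Laspeyres price index uses base-period quantities as weights.
ΣP(Feb 2022)·Q(Jan 2022) = 1.03×65 + 12.06×146 + 3.69×73 = 66.95 + 1760.76 + 269.37 = 2097.08
ΣP(Jan 2022)·Q(Jan 2022) = 1.06×65 + 16.13×146 + 4.52×73 = 68.9 + 2354.98 + 329.96 = 2753.84
Index = 2097.08 / 2753.84 × 100 = 76.1511

76.15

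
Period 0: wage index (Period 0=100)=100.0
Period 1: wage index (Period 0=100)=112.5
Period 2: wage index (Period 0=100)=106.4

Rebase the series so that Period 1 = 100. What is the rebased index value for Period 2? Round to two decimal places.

94.58

Rebased(Period 2) = 106.4 / 112.5 × 100 = 94.5778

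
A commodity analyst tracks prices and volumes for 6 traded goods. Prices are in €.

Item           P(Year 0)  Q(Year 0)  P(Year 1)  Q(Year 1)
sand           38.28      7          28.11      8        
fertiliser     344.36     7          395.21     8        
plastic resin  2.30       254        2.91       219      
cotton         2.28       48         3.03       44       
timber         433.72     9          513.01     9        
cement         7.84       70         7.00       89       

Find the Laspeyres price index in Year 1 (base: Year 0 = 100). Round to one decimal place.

114.4

Laspeyres price index uses base-period quantities as weights.
ΣP(Year 1)·Q(Year 0) = 28.11×7 + 395.21×7 + 2.91×254 + 3.03×48 + 513.01×9 + 7.00×70 = 196.77 + 2766.47 + 739.14 + 145.44 + 4617.09 + 490 = 8954.91
ΣP(Year 0)·Q(Year 0) = 38.28×7 + 344.36×7 + 2.30×254 + 2.28×48 + 433.72×9 + 7.84×70 = 267.96 + 2410.52 + 584.2 + 109.44 + 3903.48 + 548.8 = 7824.4
Index = 8954.91 / 7824.4 × 100 = 114.4485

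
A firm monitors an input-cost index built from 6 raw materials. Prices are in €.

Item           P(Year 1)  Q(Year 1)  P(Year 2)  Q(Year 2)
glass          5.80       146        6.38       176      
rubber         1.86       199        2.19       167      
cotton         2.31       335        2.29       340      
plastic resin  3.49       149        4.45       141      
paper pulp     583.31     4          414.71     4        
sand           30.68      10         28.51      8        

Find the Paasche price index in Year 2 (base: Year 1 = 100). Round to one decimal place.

92.2

Paasche price index uses current-period quantities as weights.
ΣP(Year 2)·Q(Year 2) = 6.38×176 + 2.19×167 + 2.29×340 + 4.45×141 + 414.71×4 + 28.51×8 = 1122.88 + 365.73 + 778.6 + 627.45 + 1658.84 + 228.08 = 4781.58
ΣP(Year 1)·Q(Year 2) = 5.80×176 + 1.86×167 + 2.31×340 + 3.49×141 + 583.31×4 + 30.68×8 = 1020.8 + 310.62 + 785.4 + 492.09 + 2333.24 + 245.44 = 5187.59
Index = 4781.58 / 5187.59 × 100 = 92.1734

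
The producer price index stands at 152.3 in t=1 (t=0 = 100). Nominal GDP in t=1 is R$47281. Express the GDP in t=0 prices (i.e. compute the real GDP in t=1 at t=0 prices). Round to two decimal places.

31044.65

Real = Nominal ÷ (Index/100) = 47281 ÷ (152.3/100)
     = 47281 ÷ 1.523 = 31044.6487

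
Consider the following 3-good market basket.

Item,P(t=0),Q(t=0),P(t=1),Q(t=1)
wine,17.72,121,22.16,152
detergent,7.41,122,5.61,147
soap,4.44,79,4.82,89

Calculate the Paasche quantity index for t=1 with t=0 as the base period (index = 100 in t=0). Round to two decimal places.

Paasche quantity index uses current-period prices as weights.
ΣP(t=1)·Q(t=1) = 22.16×152 + 5.61×147 + 4.82×89 = 3368.32 + 824.67 + 428.98 = 4621.97
ΣP(t=1)·Q(t=0) = 22.16×121 + 5.61×122 + 4.82×79 = 2681.36 + 684.42 + 380.78 = 3746.56
Index = 4621.97 / 3746.56 × 100 = 123.3657

123.37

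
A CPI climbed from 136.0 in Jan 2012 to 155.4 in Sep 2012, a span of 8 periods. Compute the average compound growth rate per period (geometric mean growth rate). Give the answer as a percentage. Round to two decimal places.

1.68%

Growth factor = (155.4/136.0)^(1/8) = (1.142647)^(1/8) = 1.016808
Growth rate = 1.016808 − 1 = 0.016808 = 1.6808%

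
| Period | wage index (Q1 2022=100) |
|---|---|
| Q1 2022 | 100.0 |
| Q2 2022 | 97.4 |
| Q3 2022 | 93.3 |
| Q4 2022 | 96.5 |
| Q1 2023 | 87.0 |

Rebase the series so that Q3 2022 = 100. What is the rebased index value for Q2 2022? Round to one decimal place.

Rebased(Q2 2022) = 97.4 / 93.3 × 100 = 104.3944

104.4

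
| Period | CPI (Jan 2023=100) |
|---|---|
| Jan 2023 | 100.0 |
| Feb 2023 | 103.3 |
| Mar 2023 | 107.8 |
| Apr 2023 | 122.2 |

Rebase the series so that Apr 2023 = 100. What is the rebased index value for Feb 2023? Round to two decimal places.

Rebased(Feb 2023) = 103.3 / 122.2 × 100 = 84.5336

84.53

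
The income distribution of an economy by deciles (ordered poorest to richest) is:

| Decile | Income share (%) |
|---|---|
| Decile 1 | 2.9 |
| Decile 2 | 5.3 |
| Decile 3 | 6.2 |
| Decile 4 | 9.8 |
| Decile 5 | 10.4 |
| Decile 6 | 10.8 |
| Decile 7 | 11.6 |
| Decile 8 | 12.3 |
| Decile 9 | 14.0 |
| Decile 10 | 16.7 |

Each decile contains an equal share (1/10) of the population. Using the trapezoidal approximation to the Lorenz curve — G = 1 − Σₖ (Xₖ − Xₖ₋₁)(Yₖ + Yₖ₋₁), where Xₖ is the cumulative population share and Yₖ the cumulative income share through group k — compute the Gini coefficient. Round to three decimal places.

0.221

Cumulative income shares Yₖ: 0.0290, 0.0820, 0.1440, 0.2420, 0.3460, 0.4540, 0.5700, 0.6930, 0.8330, 1.0000
Σ (Xₖ−Xₖ₋₁)(Yₖ+Yₖ₋₁) = (1/10)(0.0290+0.0000) + (1/10)(0.0820+0.0290) + (1/10)(0.1440+0.0820) + (1/10)(0.2420+0.1440) + (1/10)(0.3460+0.2420) + (1/10)(0.4540+0.3460) + (1/10)(0.5700+0.4540) + (1/10)(0.6930+0.5700) + (1/10)(0.8330+0.6930) + (1/10)(1.0000+0.8330)
  = 0.0029 + 0.0111 + 0.0226 + 0.0386 + 0.0588 + 0.0800 + 0.1024 + 0.1263 + 0.1526 + 0.1833 = 0.7786
G = 1 − 0.7786 = 0.2214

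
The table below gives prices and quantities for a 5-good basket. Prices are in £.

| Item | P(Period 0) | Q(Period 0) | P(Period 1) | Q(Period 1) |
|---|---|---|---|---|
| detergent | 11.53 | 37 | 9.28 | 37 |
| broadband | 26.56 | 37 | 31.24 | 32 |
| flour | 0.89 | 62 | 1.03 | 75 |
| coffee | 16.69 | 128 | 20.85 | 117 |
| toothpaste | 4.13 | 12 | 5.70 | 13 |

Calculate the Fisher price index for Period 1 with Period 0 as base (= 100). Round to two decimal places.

117.62

Laspeyres component (base-period weights):
ΣP(Period 1)Q(Period 0) = 9.28×37 + 31.24×37 + 1.03×62 + 20.85×128 + 5.70×12 = 343.36 + 1155.88 + 63.86 + 2668.8 + 68.4 = 4300.3
ΣP(Period 0)Q(Period 0) = 11.53×37 + 26.56×37 + 0.89×62 + 16.69×128 + 4.13×12 = 426.61 + 982.72 + 55.18 + 2136.32 + 49.56 = 3650.39
L = 4300.3 / 3650.39 × 100 = 117.8039
Paasche component (current-period weights):
ΣP(Period 1)Q(Period 1) = 9.28×37 + 31.24×32 + 1.03×75 + 20.85×117 + 5.70×13 = 343.36 + 999.68 + 77.25 + 2439.45 + 74.1 = 3933.84
ΣP(Period 0)Q(Period 1) = 11.53×37 + 26.56×32 + 0.89×75 + 16.69×117 + 4.13×13 = 426.61 + 849.92 + 66.75 + 1952.73 + 53.69 = 3349.7
P = 3933.84 / 3349.7 × 100 = 117.4386
Fisher = √(L × P) = √(117.8039 × 117.4386) = 117.6211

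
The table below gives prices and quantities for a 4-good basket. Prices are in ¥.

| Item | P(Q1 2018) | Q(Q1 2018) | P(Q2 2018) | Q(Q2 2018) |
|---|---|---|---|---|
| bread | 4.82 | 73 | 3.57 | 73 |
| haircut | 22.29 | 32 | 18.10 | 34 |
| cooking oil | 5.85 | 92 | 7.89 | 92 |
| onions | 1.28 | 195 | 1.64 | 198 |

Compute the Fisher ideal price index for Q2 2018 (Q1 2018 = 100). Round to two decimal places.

Laspeyres component (base-period weights):
ΣP(Q2 2018)Q(Q1 2018) = 3.57×73 + 18.10×32 + 7.89×92 + 1.64×195 = 260.61 + 579.2 + 725.88 + 319.8 = 1885.49
ΣP(Q1 2018)Q(Q1 2018) = 4.82×73 + 22.29×32 + 5.85×92 + 1.28×195 = 351.86 + 713.28 + 538.2 + 249.6 = 1852.94
L = 1885.49 / 1852.94 × 100 = 101.7567
Paasche component (current-period weights):
ΣP(Q2 2018)Q(Q2 2018) = 3.57×73 + 18.10×34 + 7.89×92 + 1.64×198 = 260.61 + 615.4 + 725.88 + 324.72 = 1926.61
ΣP(Q1 2018)Q(Q2 2018) = 4.82×73 + 22.29×34 + 5.85×92 + 1.28×198 = 351.86 + 757.86 + 538.2 + 253.44 = 1901.36
P = 1926.61 / 1901.36 × 100 = 101.3280
Fisher = √(L × P) = √(101.7567 × 101.3280) = 101.5421

101.54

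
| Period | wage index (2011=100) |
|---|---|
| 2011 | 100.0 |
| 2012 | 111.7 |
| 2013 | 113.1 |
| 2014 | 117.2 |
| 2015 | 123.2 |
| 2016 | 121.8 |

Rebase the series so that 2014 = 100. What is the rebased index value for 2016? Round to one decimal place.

103.9

Rebased(2016) = 121.8 / 117.2 × 100 = 103.9249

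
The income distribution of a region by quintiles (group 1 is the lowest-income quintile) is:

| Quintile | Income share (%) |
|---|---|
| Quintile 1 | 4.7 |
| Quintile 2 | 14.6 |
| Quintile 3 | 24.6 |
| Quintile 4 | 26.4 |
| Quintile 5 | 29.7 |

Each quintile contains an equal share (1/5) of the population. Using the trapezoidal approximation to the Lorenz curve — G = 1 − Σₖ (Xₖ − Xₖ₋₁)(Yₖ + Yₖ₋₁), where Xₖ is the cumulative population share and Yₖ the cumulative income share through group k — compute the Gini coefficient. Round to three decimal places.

0.247

Cumulative income shares Yₖ: 0.0470, 0.1930, 0.4390, 0.7030, 1.0000
Σ (Xₖ−Xₖ₋₁)(Yₖ+Yₖ₋₁) = (1/5)(0.0470+0.0000) + (1/5)(0.1930+0.0470) + (1/5)(0.4390+0.1930) + (1/5)(0.7030+0.4390) + (1/5)(1.0000+0.7030)
  = 0.0094 + 0.0480 + 0.1264 + 0.2284 + 0.3406 = 0.7528
G = 1 − 0.7528 = 0.2472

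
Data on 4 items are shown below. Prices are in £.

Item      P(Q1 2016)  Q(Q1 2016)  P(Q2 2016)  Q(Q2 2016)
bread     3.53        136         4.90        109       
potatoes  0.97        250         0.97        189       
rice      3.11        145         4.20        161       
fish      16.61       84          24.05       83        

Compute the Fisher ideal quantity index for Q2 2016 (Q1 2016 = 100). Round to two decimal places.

Laspeyres component (base-period weights):
ΣP(Q1 2016)Q(Q2 2016) = 3.53×109 + 0.97×189 + 3.11×161 + 16.61×83 = 384.77 + 183.33 + 500.71 + 1378.63 = 2447.44
ΣP(Q1 2016)Q(Q1 2016) = 3.53×136 + 0.97×250 + 3.11×145 + 16.61×84 = 480.08 + 242.5 + 450.95 + 1395.24 = 2568.77
L = 2447.44 / 2568.77 × 100 = 95.2767
Paasche component (current-period weights):
ΣP(Q2 2016)Q(Q2 2016) = 4.90×109 + 0.97×189 + 4.20×161 + 24.05×83 = 534.1 + 183.33 + 676.2 + 1996.15 = 3389.78
ΣP(Q2 2016)Q(Q1 2016) = 4.90×136 + 0.97×250 + 4.20×145 + 24.05×84 = 666.4 + 242.5 + 609 + 2020.2 = 3538.1
P = 3389.78 / 3538.1 × 100 = 95.8079
Fisher = √(L × P) = √(95.2767 × 95.8079) = 95.5420

95.54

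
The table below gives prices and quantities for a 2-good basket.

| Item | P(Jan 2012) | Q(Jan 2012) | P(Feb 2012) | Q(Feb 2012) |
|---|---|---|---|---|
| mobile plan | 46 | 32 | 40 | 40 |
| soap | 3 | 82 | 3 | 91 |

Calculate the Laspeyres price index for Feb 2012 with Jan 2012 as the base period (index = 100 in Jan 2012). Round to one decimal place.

Laspeyres price index uses base-period quantities as weights.
ΣP(Feb 2012)·Q(Jan 2012) = 40×32 + 3×82 = 1280 + 246 = 1526
ΣP(Jan 2012)·Q(Jan 2012) = 46×32 + 3×82 = 1472 + 246 = 1718
Index = 1526 / 1718 × 100 = 88.8242

88.8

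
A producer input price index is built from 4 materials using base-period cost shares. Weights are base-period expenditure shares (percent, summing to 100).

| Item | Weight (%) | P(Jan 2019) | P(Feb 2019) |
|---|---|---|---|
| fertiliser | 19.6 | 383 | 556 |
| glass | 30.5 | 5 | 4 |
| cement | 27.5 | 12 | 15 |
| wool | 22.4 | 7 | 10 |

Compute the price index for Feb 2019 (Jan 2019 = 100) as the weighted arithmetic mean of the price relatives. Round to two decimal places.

fertiliser: 19.6 × (556/383) = 19.6 × 1.451697 = 28.4533
glass: 30.5 × (4/5) = 30.5 × 0.800000 = 24.4000
cement: 27.5 × (15/12) = 27.5 × 1.250000 = 34.3750
wool: 22.4 × (10/7) = 22.4 × 1.428571 = 32.0000
Index = Σ wᵢ·(p₁ᵢ/p₀ᵢ) = 28.4533 + 24.4000 + 34.3750 + 32.0000 = 119.2283

119.23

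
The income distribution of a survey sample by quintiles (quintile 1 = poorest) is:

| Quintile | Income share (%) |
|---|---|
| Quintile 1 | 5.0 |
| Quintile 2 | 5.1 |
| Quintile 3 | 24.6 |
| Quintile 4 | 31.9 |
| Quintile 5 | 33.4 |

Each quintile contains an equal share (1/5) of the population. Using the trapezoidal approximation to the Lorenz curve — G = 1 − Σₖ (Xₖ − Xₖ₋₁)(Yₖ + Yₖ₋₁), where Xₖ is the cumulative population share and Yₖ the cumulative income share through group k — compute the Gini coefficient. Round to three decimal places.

0.334

Cumulative income shares Yₖ: 0.0500, 0.1010, 0.3470, 0.6660, 1.0000
Σ (Xₖ−Xₖ₋₁)(Yₖ+Yₖ₋₁) = (1/5)(0.0500+0.0000) + (1/5)(0.1010+0.0500) + (1/5)(0.3470+0.1010) + (1/5)(0.6660+0.3470) + (1/5)(1.0000+0.6660)
  = 0.0100 + 0.0302 + 0.0896 + 0.2026 + 0.3332 = 0.6656
G = 1 − 0.6656 = 0.3344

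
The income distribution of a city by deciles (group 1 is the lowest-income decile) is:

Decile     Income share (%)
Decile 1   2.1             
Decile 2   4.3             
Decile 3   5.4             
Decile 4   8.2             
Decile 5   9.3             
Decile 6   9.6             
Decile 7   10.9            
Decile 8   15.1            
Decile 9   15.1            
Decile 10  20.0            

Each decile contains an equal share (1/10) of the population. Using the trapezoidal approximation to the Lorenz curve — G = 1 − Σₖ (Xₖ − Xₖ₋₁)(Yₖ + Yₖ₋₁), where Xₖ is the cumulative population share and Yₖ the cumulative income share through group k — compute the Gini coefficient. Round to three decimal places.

Cumulative income shares Yₖ: 0.0210, 0.0640, 0.1180, 0.2000, 0.2930, 0.3890, 0.4980, 0.6490, 0.8000, 1.0000
Σ (Xₖ−Xₖ₋₁)(Yₖ+Yₖ₋₁) = (1/10)(0.0210+0.0000) + (1/10)(0.0640+0.0210) + (1/10)(0.1180+0.0640) + (1/10)(0.2000+0.1180) + (1/10)(0.2930+0.2000) + (1/10)(0.3890+0.2930) + (1/10)(0.4980+0.3890) + (1/10)(0.6490+0.4980) + (1/10)(0.8000+0.6490) + (1/10)(1.0000+0.8000)
  = 0.0021 + 0.0085 + 0.0182 + 0.0318 + 0.0493 + 0.0682 + 0.0887 + 0.1147 + 0.1449 + 0.1800 = 0.7064
G = 1 − 0.7064 = 0.2936

0.294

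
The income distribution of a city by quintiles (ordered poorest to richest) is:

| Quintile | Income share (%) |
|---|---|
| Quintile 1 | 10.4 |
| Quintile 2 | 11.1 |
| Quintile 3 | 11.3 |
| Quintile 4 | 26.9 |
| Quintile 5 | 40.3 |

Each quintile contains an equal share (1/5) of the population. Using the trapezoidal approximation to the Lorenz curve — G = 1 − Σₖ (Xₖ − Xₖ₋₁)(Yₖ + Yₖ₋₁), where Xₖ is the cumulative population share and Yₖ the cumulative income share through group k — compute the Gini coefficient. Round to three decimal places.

0.302

Cumulative income shares Yₖ: 0.1040, 0.2150, 0.3280, 0.5970, 1.0000
Σ (Xₖ−Xₖ₋₁)(Yₖ+Yₖ₋₁) = (1/5)(0.1040+0.0000) + (1/5)(0.2150+0.1040) + (1/5)(0.3280+0.2150) + (1/5)(0.5970+0.3280) + (1/5)(1.0000+0.5970)
  = 0.0208 + 0.0638 + 0.1086 + 0.1850 + 0.3194 = 0.6976
G = 1 − 0.6976 = 0.3024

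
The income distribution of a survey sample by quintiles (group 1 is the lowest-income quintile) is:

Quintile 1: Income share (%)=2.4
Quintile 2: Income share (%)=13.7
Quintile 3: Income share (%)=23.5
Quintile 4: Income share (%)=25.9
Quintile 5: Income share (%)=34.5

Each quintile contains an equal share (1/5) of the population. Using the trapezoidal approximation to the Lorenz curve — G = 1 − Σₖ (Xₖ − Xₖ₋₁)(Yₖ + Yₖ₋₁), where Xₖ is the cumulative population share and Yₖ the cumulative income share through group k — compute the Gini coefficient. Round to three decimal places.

0.306

Cumulative income shares Yₖ: 0.0240, 0.1610, 0.3960, 0.6550, 1.0000
Σ (Xₖ−Xₖ₋₁)(Yₖ+Yₖ₋₁) = (1/5)(0.0240+0.0000) + (1/5)(0.1610+0.0240) + (1/5)(0.3960+0.1610) + (1/5)(0.6550+0.3960) + (1/5)(1.0000+0.6550)
  = 0.0048 + 0.0370 + 0.1114 + 0.2102 + 0.3310 = 0.6944
G = 1 − 0.6944 = 0.3056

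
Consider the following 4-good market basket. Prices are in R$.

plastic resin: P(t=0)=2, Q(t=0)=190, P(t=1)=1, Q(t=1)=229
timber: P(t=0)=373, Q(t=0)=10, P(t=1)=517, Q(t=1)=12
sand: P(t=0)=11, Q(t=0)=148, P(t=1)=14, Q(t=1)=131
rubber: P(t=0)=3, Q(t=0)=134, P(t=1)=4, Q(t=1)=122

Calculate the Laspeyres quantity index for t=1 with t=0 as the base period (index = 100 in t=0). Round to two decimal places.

Laspeyres quantity index uses base-period prices as weights.
ΣP(t=0)·Q(t=1) = 2×229 + 373×12 + 11×131 + 3×122 = 458 + 4476 + 1441 + 366 = 6741
ΣP(t=0)·Q(t=0) = 2×190 + 373×10 + 11×148 + 3×134 = 380 + 3730 + 1628 + 402 = 6140
Index = 6741 / 6140 × 100 = 109.7883

109.79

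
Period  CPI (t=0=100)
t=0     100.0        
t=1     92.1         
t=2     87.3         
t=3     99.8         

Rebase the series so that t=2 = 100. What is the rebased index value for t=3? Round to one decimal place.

Rebased(t=3) = 99.8 / 87.3 × 100 = 114.3184

114.3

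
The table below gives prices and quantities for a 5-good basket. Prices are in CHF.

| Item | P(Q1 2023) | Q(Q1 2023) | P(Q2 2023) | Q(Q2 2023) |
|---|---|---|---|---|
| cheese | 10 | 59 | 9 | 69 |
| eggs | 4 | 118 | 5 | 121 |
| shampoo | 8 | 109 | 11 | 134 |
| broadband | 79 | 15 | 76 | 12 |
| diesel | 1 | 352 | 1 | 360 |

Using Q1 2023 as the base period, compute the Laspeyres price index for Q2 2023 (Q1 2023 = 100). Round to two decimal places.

Laspeyres price index uses base-period quantities as weights.
ΣP(Q2 2023)·Q(Q1 2023) = 9×59 + 5×118 + 11×109 + 76×15 + 1×352 = 531 + 590 + 1199 + 1140 + 352 = 3812
ΣP(Q1 2023)·Q(Q1 2023) = 10×59 + 4×118 + 8×109 + 79×15 + 1×352 = 590 + 472 + 872 + 1185 + 352 = 3471
Index = 3812 / 3471 × 100 = 109.8243

109.82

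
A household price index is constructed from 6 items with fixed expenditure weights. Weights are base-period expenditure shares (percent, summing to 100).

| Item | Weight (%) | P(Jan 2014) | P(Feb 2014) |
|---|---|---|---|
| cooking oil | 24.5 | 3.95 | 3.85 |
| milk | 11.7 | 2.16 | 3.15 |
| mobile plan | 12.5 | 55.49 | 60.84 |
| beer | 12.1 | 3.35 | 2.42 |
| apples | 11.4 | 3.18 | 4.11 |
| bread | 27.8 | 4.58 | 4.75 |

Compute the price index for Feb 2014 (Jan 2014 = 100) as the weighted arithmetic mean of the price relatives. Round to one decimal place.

107.0

cooking oil: 24.5 × (3.85/3.95) = 24.5 × 0.974684 = 23.8797
milk: 11.7 × (3.15/2.16) = 11.7 × 1.458333 = 17.0625
mobile plan: 12.5 × (60.84/55.49) = 12.5 × 1.096414 = 13.7052
beer: 12.1 × (2.42/3.35) = 12.1 × 0.722388 = 8.7409
apples: 11.4 × (4.11/3.18) = 11.4 × 1.292453 = 14.7340
bread: 27.8 × (4.75/4.58) = 27.8 × 1.037118 = 28.8319
Index = Σ wᵢ·(p₁ᵢ/p₀ᵢ) = 23.8797 + 17.0625 + 13.7052 + 8.7409 + 14.7340 + 28.8319 = 106.9542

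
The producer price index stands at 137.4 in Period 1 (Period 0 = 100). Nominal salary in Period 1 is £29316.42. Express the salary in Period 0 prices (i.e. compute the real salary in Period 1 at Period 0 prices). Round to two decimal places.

Real = Nominal ÷ (Index/100) = 29316.42 ÷ (137.4/100)
     = 29316.42 ÷ 1.374 = 21336.5502

21336.55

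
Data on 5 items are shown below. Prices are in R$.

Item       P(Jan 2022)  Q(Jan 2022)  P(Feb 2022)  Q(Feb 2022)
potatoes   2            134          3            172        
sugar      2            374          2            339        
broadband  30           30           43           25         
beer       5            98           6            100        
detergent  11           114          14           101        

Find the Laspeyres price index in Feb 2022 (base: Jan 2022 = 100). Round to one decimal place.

126.3

Laspeyres price index uses base-period quantities as weights.
ΣP(Feb 2022)·Q(Jan 2022) = 3×134 + 2×374 + 43×30 + 6×98 + 14×114 = 402 + 748 + 1290 + 588 + 1596 = 4624
ΣP(Jan 2022)·Q(Jan 2022) = 2×134 + 2×374 + 30×30 + 5×98 + 11×114 = 268 + 748 + 900 + 490 + 1254 = 3660
Index = 4624 / 3660 × 100 = 126.3388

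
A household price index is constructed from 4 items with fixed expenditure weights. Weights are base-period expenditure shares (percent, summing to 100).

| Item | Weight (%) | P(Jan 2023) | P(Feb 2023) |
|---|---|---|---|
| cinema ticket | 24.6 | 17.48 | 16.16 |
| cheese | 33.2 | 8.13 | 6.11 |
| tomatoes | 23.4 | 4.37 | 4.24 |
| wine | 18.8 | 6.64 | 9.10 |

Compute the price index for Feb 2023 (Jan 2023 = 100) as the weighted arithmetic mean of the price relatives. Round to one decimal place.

96.2

cinema ticket: 24.6 × (16.16/17.48) = 24.6 × 0.924485 = 22.7423
cheese: 33.2 × (6.11/8.13) = 33.2 × 0.751538 = 24.9510
tomatoes: 23.4 × (4.24/4.37) = 23.4 × 0.970252 = 22.7039
wine: 18.8 × (9.10/6.64) = 18.8 × 1.370482 = 25.7651
Index = Σ wᵢ·(p₁ᵢ/p₀ᵢ) = 22.7423 + 24.9510 + 22.7039 + 25.7651 = 96.1623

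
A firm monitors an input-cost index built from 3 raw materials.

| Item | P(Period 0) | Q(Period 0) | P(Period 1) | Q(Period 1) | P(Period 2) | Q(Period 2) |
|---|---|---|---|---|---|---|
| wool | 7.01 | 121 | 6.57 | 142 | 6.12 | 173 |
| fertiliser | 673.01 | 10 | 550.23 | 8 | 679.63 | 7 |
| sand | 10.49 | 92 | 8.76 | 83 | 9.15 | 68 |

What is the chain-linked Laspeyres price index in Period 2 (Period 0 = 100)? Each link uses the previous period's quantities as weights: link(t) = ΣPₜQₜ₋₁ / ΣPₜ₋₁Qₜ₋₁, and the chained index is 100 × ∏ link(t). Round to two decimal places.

96.91

Link Period 0→Period 1:
ΣP(Period 1)Q(Period 0) = 6.57×121 + 550.23×10 + 8.76×92 = 794.97 + 5502.3 + 805.92 = 7103.19
ΣP(Period 0)Q(Period 0) = 7.01×121 + 673.01×10 + 10.49×92 = 848.21 + 6730.1 + 965.08 = 8543.39
link = 7103.19/8543.39 = 0.831425
Link Period 1→Period 2:
ΣP(Period 2)Q(Period 1) = 6.12×142 + 679.63×8 + 9.15×83 = 869.04 + 5437.04 + 759.45 = 7065.53
ΣP(Period 1)Q(Period 1) = 6.57×142 + 550.23×8 + 8.76×83 = 932.94 + 4401.84 + 727.08 = 6061.86
link = 7065.53/6061.86 = 1.165571
Chained index = 100 × 0.831425 × 1.165571 = 96.9085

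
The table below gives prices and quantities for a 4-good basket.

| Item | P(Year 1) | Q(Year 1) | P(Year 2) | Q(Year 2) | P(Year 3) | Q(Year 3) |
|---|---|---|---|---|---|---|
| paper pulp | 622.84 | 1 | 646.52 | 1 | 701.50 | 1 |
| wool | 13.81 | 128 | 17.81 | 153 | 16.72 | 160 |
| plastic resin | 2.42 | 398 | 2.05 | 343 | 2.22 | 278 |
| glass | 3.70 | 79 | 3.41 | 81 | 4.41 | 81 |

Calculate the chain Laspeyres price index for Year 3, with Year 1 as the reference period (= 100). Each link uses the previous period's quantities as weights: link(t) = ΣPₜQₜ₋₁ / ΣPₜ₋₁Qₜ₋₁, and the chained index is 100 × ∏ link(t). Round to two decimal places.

110.72

Link Year 1→Year 2:
ΣP(Year 2)Q(Year 1) = 646.52×1 + 17.81×128 + 2.05×398 + 3.41×79 = 646.52 + 2279.68 + 815.9 + 269.39 = 4011.49
ΣP(Year 1)Q(Year 1) = 622.84×1 + 13.81×128 + 2.42×398 + 3.70×79 = 622.84 + 1767.68 + 963.16 + 292.3 = 3645.98
link = 4011.49/3645.98 = 1.100250
Link Year 2→Year 3:
ΣP(Year 3)Q(Year 2) = 701.50×1 + 16.72×153 + 2.22×343 + 4.41×81 = 701.5 + 2558.16 + 761.46 + 357.21 = 4378.33
ΣP(Year 2)Q(Year 2) = 646.52×1 + 17.81×153 + 2.05×343 + 3.41×81 = 646.52 + 2724.93 + 703.15 + 276.21 = 4350.81
link = 4378.33/4350.81 = 1.006325
Chained index = 100 × 1.100250 × 1.006325 = 110.7210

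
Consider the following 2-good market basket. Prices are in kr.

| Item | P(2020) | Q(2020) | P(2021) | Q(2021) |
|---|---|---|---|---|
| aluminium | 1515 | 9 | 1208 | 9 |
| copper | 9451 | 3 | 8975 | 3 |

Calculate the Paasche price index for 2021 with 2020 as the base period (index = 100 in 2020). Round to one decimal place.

90.0

Paasche price index uses current-period quantities as weights.
ΣP(2021)·Q(2021) = 1208×9 + 8975×3 = 10872 + 26925 = 37797
ΣP(2020)·Q(2021) = 1515×9 + 9451×3 = 13635 + 28353 = 41988
Index = 37797 / 41988 × 100 = 90.0186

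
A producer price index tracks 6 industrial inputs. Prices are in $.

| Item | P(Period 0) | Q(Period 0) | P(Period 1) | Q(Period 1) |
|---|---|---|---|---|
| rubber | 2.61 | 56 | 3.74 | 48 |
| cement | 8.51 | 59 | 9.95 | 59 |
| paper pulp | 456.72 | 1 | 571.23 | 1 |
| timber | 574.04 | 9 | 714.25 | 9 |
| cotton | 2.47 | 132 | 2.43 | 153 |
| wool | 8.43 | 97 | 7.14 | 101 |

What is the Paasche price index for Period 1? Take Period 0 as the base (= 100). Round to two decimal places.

Paasche price index uses current-period quantities as weights.
ΣP(Period 1)·Q(Period 1) = 3.74×48 + 9.95×59 + 571.23×1 + 714.25×9 + 2.43×153 + 7.14×101 = 179.52 + 587.05 + 571.23 + 6428.25 + 371.79 + 721.14 = 8858.98
ΣP(Period 0)·Q(Period 1) = 2.61×48 + 8.51×59 + 456.72×1 + 574.04×9 + 2.47×153 + 8.43×101 = 125.28 + 502.09 + 456.72 + 5166.36 + 377.91 + 851.43 = 7479.79
Index = 8858.98 / 7479.79 × 100 = 118.4389

118.44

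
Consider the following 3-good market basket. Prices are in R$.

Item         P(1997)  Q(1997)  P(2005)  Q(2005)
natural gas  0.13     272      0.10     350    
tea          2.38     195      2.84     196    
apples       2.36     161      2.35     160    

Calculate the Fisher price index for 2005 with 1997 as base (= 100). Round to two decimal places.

Laspeyres component (base-period weights):
ΣP(2005)Q(1997) = 0.10×272 + 2.84×195 + 2.35×161 = 27.2 + 553.8 + 378.35 = 959.35
ΣP(1997)Q(1997) = 0.13×272 + 2.38×195 + 2.36×161 = 35.36 + 464.1 + 379.96 = 879.42
L = 959.35 / 879.42 × 100 = 109.0889
Paasche component (current-period weights):
ΣP(2005)Q(2005) = 0.10×350 + 2.84×196 + 2.35×160 = 35 + 556.64 + 376 = 967.64
ΣP(1997)Q(2005) = 0.13×350 + 2.38×196 + 2.36×160 = 45.5 + 466.48 + 377.6 = 889.58
P = 967.64 / 889.58 × 100 = 108.7749
Fisher = √(L × P) = √(109.0889 × 108.7749) = 108.9318

108.93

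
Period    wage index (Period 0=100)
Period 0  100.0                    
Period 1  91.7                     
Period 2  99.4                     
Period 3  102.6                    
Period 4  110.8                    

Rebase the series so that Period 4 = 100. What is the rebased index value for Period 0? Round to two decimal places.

90.25

Rebased(Period 0) = 100.0 / 110.8 × 100 = 90.2527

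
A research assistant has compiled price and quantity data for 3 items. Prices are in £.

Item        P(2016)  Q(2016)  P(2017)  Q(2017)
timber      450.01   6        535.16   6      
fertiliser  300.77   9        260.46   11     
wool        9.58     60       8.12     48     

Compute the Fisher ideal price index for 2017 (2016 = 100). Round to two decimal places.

100.48

Laspeyres component (base-period weights):
ΣP(2017)Q(2016) = 535.16×6 + 260.46×9 + 8.12×60 = 3210.96 + 2344.14 + 487.2 = 6042.3
ΣP(2016)Q(2016) = 450.01×6 + 300.77×9 + 9.58×60 = 2700.06 + 2706.93 + 574.8 = 5981.79
L = 6042.3 / 5981.79 × 100 = 101.0116
Paasche component (current-period weights):
ΣP(2017)Q(2017) = 535.16×6 + 260.46×11 + 8.12×48 = 3210.96 + 2865.06 + 389.76 = 6465.78
ΣP(2016)Q(2017) = 450.01×6 + 300.77×11 + 9.58×48 = 2700.06 + 3308.47 + 459.84 = 6468.37
P = 6465.78 / 6468.37 × 100 = 99.9600
Fisher = √(L × P) = √(101.0116 × 99.9600) = 100.4844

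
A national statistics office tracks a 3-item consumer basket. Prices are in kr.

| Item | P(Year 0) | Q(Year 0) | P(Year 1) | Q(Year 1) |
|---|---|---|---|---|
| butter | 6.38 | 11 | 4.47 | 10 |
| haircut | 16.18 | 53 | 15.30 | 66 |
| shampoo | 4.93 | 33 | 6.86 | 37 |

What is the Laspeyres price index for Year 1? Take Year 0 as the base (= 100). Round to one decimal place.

Laspeyres price index uses base-period quantities as weights.
ΣP(Year 1)·Q(Year 0) = 4.47×11 + 15.30×53 + 6.86×33 = 49.17 + 810.9 + 226.38 = 1086.45
ΣP(Year 0)·Q(Year 0) = 6.38×11 + 16.18×53 + 4.93×33 = 70.18 + 857.54 + 162.69 = 1090.41
Index = 1086.45 / 1090.41 × 100 = 99.6368

99.6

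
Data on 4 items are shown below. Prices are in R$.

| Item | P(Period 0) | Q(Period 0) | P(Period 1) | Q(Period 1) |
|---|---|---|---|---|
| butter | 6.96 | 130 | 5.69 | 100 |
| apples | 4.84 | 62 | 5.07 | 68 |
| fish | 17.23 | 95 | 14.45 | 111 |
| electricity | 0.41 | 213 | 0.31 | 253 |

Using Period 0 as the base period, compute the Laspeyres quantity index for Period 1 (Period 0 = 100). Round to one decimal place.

Laspeyres quantity index uses base-period prices as weights.
ΣP(Period 0)·Q(Period 1) = 6.96×100 + 4.84×68 + 17.23×111 + 0.41×253 = 696 + 329.12 + 1912.53 + 103.73 = 3041.38
ΣP(Period 0)·Q(Period 0) = 6.96×130 + 4.84×62 + 17.23×95 + 0.41×213 = 904.8 + 300.08 + 1636.85 + 87.33 = 2929.06
Index = 3041.38 / 2929.06 × 100 = 103.8347

103.8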